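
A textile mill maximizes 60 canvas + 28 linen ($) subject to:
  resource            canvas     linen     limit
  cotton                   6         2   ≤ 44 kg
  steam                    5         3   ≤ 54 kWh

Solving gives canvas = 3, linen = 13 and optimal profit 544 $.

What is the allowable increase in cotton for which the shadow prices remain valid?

Binding constraints: cotton, steam. The basis is B = [[6,2],[5,3]] with det 8.
Per unit increase in cotton, x* moves by d = (0.375, -0.625).
The basis stays optimal until linen reaches 0; allowable increase = 20.8 kg.

20.8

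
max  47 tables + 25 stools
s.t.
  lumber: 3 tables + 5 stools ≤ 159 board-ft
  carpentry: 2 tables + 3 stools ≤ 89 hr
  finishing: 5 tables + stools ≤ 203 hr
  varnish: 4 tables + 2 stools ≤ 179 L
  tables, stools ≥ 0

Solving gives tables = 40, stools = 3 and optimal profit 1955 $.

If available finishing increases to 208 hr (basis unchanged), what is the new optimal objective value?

1990

At the optimum: lumber uses 135 of 159 (slack = 24); carpentry uses 89 of 89 (binding); finishing uses 203 of 203 (binding); varnish uses 166 of 179 (slack = 13).
Since lumber, varnish are not tight, their duals are 0.
The binding rows give the dual system: 2·y_carpentry + 5·y_finishing = 47 and 3·y_carpentry + 1·y_finishing = 25.
→ y_carpentry = 6 and y_finishing = 7.
Δz = y_finishing·Δb = 7 × (5) = 35, so new z* = 1955 + 35 = 1990.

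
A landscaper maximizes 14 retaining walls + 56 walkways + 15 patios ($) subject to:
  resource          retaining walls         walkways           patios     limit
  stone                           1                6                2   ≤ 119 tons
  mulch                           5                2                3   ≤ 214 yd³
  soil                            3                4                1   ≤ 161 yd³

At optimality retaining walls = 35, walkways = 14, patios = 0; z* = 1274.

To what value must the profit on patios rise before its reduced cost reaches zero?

At the optimum: stone uses 119 of 119 (binding); mulch uses 203 of 214 (slack = 11); soil uses 161 of 161 (binding).
Since mulch is not tight, its dual is 0.
From A_Bᵀ y = c: 1·y_stone + 3·y_soil = 14; 6·y_stone + 4·y_soil = 56.
This yields shadow prices y_stone = 8, y_soil = 2.
patios enters the basis when its profit ≥ yᵀa₃ = 8·2 + 2·1 = 18.

18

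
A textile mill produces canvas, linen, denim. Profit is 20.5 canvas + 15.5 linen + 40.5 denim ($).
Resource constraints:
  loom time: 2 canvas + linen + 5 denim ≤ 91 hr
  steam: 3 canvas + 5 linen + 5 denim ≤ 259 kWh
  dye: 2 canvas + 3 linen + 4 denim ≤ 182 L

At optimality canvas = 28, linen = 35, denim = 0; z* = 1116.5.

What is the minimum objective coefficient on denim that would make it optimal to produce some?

47.5

Check each constraint at x*: loom time 91/91 (tight); steam 259/259 (tight); dye 161/182 (slack 21).
By complementary slackness, y = 0 for the non-binding constraint.
The binding rows give the dual system: 2·y_loom time + 3·y_steam = 20.5 and 1·y_loom time + 5·y_steam = 15.5.
→ y_loom time = 8 and y_steam = 1.5.
denim enters the basis when its profit ≥ yᵀa₃ = 8·5 + 1.5·5 = 47.5.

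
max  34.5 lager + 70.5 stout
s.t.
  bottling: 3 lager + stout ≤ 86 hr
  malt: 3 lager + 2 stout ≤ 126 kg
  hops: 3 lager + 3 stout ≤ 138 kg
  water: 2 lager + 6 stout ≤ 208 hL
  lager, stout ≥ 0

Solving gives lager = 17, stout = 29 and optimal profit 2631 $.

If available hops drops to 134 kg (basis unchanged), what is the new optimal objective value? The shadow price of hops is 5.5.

Δb = -4, so new z* = 2631 + (5.5)·(-4) = 2631 − 22 = 2609.

2609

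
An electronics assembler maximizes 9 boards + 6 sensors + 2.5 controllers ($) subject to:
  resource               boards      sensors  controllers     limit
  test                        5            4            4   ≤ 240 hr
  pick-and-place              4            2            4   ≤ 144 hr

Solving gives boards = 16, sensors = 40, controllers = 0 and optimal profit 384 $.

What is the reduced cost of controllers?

-5.5

Check each constraint at x*: test 240/240 (tight); pick-and-place 144/144 (tight).
The binding rows give the dual system: 5·y_test + 4·y_pick-and-place = 9 and 4·y_test + 2·y_pick-and-place = 6.
This yields shadow prices y_test = 1, y_pick-and-place = 1.
Reduced cost of controllers: c₃ − yᵀa₃ = 2.5 − (1·4 + 1·4) = 2.5 − 8 = -5.5.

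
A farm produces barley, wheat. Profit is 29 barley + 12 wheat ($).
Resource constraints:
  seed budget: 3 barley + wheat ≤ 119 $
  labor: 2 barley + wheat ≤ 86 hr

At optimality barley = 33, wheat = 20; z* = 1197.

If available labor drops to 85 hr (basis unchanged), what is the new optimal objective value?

Check each constraint at x*: seed budget 119/119 (tight); labor 86/86 (tight).
From A_Bᵀ y = c: 3·y_seed budget + 2·y_labor = 29; 1·y_seed budget + 1·y_labor = 12.
This yields shadow prices y_seed budget = 5, y_labor = 7.
Δz = y_labor·Δb = 7 × (-1) = -7, so new z* = 1197 − 7 = 1190.

1190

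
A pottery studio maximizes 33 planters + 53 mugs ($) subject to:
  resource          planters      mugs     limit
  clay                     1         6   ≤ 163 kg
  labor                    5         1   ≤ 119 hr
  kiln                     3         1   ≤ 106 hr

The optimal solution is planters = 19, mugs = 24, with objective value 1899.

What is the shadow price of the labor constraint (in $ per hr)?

5

Binding: clay and labor. Non-binding: kiln (25 unused).
By complementary slackness, y = 0 for the non-binding constraint.
The binding rows give the dual system: 1·y_clay + 5·y_labor = 33 and 6·y_clay + 1·y_labor = 53.
→ y_clay = 8 and y_labor = 5.
Shadow price of labor = 5.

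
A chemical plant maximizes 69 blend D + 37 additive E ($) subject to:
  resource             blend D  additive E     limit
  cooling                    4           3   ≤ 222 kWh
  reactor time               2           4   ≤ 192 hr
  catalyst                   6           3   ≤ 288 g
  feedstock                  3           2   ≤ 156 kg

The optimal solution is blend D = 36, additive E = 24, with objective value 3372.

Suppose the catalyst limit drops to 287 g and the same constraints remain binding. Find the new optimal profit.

At the optimum: cooling uses 216 of 222 (slack = 6); reactor time uses 168 of 192 (slack = 24); catalyst uses 288 of 288 (binding); feedstock uses 156 of 156 (binding).
Slack constraints have shadow price 0 (complementary slackness).
The binding rows give the dual system: 6·y_catalyst + 3·y_feedstock = 69 and 3·y_catalyst + 2·y_feedstock = 37.
This yields shadow prices y_catalyst = 9, y_feedstock = 5.
Δz = y_catalyst·Δb = 9 × (-1) = -9, so new z* = 3372 − 9 = 3363.

3363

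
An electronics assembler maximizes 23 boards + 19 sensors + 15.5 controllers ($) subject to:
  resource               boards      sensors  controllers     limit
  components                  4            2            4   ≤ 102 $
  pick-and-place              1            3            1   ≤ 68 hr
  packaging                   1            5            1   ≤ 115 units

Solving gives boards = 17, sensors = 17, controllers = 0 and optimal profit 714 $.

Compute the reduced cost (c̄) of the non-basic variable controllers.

Check each constraint at x*: components 102/102 (tight); pick-and-place 68/68 (tight); packaging 102/115 (slack 13).
Slack constraints have shadow price 0 (complementary slackness).
The binding rows give the dual system: 4·y_components + 1·y_pick-and-place = 23 and 2·y_components + 3·y_pick-and-place = 19.
→ y_components = 5 and y_pick-and-place = 3.
Reduced cost of controllers: c₃ − yᵀa₃ = 15.5 − (5·4 + 3·1) = 15.5 − 23 = -7.5.

-7.5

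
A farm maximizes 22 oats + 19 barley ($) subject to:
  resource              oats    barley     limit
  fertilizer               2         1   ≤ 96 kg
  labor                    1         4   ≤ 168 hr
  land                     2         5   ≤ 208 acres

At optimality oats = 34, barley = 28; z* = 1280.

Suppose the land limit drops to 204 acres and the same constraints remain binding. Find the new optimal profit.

Binding: fertilizer and land. Non-binding: labor (22 unused).
Slack constraints have shadow price 0 (complementary slackness).
Dual feasibility on the basic columns requires 2·y_fertilizer + 2·y_land = 22, 1·y_fertilizer + 5·y_land = 19.
Solving: y_fertilizer = 9, y_land = 2.
Δz = y_land·Δb = 2 × (-4) = -8, so new z* = 1280 − 8 = 1272.

1272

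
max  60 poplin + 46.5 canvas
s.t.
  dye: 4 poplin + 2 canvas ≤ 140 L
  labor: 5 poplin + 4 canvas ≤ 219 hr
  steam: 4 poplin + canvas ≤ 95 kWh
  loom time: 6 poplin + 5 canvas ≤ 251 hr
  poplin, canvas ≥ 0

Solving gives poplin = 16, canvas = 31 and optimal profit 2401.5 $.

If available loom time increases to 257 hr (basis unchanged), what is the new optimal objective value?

2455.5

At the optimum: dye uses 126 of 140 (slack = 14); labor uses 204 of 219 (slack = 15); steam uses 95 of 95 (binding); loom time uses 251 of 251 (binding).
Slack constraints have shadow price 0 (complementary slackness).
Dual feasibility on the basic columns requires 4·y_steam + 6·y_loom time = 60, 1·y_steam + 5·y_loom time = 46.5.
→ y_steam = 1.5 and y_loom time = 9.
Δz = y_loom time·Δb = 9 × (6) = 54, so new z* = 2401.5 + 54 = 2455.5.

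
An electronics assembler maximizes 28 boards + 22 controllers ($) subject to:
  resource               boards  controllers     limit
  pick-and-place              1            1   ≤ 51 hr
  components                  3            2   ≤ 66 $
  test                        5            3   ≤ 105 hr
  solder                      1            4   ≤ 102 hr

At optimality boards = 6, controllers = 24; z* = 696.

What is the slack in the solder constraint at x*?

0

solder used = 1·6 + 4·24 = 102; slack = 102 − 102 = 0.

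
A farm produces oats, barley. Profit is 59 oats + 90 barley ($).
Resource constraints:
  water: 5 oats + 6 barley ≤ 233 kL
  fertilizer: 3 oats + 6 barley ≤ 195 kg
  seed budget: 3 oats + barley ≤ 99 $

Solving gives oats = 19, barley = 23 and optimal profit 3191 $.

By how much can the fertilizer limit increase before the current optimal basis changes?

38

Binding constraints: water, fertilizer. The basis is B = [[5,6],[3,6]] with det 12.
Per unit increase in fertilizer, x* moves by d = (-0.5, 0.4167).
The basis stays optimal until oats reaches 0; allowable increase = 38 kg.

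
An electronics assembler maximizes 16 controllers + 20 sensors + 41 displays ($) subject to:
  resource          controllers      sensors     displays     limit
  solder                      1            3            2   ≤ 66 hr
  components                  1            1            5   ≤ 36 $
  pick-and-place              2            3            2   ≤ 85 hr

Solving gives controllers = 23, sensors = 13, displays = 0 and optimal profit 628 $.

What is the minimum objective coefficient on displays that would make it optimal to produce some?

48

Check each constraint at x*: solder 62/66 (slack 4); components 36/36 (tight); pick-and-place 85/85 (tight).
By complementary slackness, y = 0 for the non-binding constraint.
The binding rows give the dual system: 1·y_components + 2·y_pick-and-place = 16 and 1·y_components + 3·y_pick-and-place = 20.
Solving: y_components = 8, y_pick-and-place = 4.
displays enters the basis when its profit ≥ yᵀa₃ = 8·5 + 4·2 = 48.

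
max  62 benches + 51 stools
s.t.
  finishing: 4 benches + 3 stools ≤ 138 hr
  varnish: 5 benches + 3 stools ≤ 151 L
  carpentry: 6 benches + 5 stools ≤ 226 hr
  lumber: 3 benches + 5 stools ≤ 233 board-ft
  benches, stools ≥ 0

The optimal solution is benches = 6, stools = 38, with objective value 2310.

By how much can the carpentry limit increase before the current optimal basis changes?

Binding constraints: finishing, carpentry. The basis is B = [[4,3],[6,5]] with det 2.
Per unit increase in carpentry, x* moves by d = (-1.5, 2).
The basis stays optimal until benches reaches 0; allowable increase = 4 hr.

4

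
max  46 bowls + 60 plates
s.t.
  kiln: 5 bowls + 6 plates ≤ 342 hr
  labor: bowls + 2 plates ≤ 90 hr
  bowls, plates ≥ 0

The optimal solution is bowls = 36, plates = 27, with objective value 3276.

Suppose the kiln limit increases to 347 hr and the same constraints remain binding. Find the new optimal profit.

3316

At the optimum: kiln uses 342 of 342 (binding); labor uses 90 of 90 (binding).
Dual feasibility on the basic columns requires 5·y_kiln + 1·y_labor = 46, 6·y_kiln + 2·y_labor = 60.
This yields shadow prices y_kiln = 8, y_labor = 6.
Δz = y_kiln·Δb = 8 × (5) = 40, so new z* = 3276 + 40 = 3316.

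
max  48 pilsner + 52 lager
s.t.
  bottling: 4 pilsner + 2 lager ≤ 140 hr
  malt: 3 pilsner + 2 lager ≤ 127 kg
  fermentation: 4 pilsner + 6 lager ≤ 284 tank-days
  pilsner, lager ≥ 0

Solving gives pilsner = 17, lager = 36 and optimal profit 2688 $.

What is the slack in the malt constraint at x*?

4

malt used = 3·17 + 2·36 = 123; slack = 127 − 123 = 4.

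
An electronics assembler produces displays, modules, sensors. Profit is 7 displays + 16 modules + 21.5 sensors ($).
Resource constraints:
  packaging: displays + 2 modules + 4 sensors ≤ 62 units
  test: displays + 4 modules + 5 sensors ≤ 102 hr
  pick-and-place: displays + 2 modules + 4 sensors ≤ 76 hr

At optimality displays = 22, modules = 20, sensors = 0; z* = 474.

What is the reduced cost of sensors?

At the optimum: packaging uses 62 of 62 (binding); test uses 102 of 102 (binding); pick-and-place uses 62 of 76 (slack = 14).
By complementary slackness, y = 0 for the non-binding constraint.
From A_Bᵀ y = c: 1·y_packaging + 1·y_test = 7; 2·y_packaging + 4·y_test = 16.
This yields shadow prices y_packaging = 6, y_test = 1.
Reduced cost of sensors: c₃ − yᵀa₃ = 21.5 − (6·4 + 1·5) = 21.5 − 29 = -7.5.

-7.5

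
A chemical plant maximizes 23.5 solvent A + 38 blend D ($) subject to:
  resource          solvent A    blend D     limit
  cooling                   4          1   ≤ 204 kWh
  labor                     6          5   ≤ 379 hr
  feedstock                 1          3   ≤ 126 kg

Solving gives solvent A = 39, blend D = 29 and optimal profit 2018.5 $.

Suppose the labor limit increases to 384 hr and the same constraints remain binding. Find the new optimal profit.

Binding: labor and feedstock. Non-binding: cooling (19 unused).
Since cooling is not tight, its dual is 0.
The binding rows give the dual system: 6·y_labor + 1·y_feedstock = 23.5 and 5·y_labor + 3·y_feedstock = 38.
Solving: y_labor = 2.5, y_feedstock = 8.5.
Δz = y_labor·Δb = 2.5 × (5) = 12.5, so new z* = 2018.5 + 12.5 = 2031.

2031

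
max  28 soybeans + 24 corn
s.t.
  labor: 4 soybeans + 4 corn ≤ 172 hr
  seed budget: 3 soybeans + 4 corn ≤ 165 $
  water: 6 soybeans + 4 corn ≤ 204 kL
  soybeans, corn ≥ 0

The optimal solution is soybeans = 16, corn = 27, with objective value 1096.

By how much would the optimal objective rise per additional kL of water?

Check each constraint at x*: labor 172/172 (tight); seed budget 156/165 (slack 9); water 204/204 (tight).
By complementary slackness, y = 0 for the non-binding constraint.
Dual feasibility on the basic columns requires 4·y_labor + 6·y_water = 28, 4·y_labor + 4·y_water = 24.
→ y_labor = 4 and y_water = 2.
Shadow price of water = 2.

2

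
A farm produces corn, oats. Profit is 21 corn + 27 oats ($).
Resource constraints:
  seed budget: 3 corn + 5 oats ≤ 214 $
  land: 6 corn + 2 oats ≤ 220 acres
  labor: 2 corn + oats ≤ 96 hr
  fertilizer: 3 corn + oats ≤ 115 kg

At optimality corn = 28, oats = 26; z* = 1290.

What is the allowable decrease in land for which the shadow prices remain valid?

Binding constraints: seed budget, land. The basis is B = [[3,5],[6,2]] with det -24.
Per unit decrease in land, x* moves by d = (-0.2083, 0.125).
The basis stays optimal until corn reaches 0; allowable decrease = 134.4 acres.

134.4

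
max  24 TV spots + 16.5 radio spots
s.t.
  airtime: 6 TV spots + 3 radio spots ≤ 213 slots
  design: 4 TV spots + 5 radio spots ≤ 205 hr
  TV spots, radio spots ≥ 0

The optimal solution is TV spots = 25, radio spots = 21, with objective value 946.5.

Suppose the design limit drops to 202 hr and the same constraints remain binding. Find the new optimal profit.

942

At the optimum: airtime uses 213 of 213 (binding); design uses 205 of 205 (binding).
The binding rows give the dual system: 6·y_airtime + 4·y_design = 24 and 3·y_airtime + 5·y_design = 16.5.
Solving: y_airtime = 3, y_design = 1.5.
Δz = y_design·Δb = 1.5 × (-3) = -4.5, so new z* = 946.5 − 4.5 = 942.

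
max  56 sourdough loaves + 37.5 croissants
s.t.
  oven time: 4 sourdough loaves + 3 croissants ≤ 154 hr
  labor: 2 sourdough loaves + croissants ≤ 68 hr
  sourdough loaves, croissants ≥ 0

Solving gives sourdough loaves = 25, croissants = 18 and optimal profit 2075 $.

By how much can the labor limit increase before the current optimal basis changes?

Binding constraints: oven time, labor. The basis is B = [[4,3],[2,1]] with det -2.
Per unit increase in labor, x* moves by d = (1.5, -2).
The basis stays optimal until croissants reaches 0; allowable increase = 9 hr.

9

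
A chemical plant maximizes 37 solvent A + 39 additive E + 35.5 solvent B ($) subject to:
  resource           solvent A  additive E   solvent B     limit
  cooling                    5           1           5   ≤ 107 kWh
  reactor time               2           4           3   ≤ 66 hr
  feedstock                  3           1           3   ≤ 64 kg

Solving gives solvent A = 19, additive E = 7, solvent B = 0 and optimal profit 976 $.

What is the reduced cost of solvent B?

-9.5

Check each constraint at x*: cooling 102/107 (slack 5); reactor time 66/66 (tight); feedstock 64/64 (tight).
Since cooling is not tight, its dual is 0.
The binding rows give the dual system: 2·y_reactor time + 3·y_feedstock = 37 and 4·y_reactor time + 1·y_feedstock = 39.
This yields shadow prices y_reactor time = 8, y_feedstock = 7.
Reduced cost of solvent B: c₃ − yᵀa₃ = 35.5 − (8·3 + 7·3) = 35.5 − 45 = -9.5.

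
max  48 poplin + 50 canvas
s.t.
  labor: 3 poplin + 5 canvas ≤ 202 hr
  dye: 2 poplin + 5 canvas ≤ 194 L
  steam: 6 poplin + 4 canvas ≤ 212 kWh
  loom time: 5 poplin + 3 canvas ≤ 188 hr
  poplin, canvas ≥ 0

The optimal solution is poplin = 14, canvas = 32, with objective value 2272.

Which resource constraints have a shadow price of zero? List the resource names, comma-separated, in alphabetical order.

dye, loom time

labor: 202/202 (binding)
dye: 188/194 (slack 6)
steam: 212/212 (binding)
loom time: 166/188 (slack 22)
By complementary slackness, a constraint with positive slack has shadow price 0 → dye, loom time.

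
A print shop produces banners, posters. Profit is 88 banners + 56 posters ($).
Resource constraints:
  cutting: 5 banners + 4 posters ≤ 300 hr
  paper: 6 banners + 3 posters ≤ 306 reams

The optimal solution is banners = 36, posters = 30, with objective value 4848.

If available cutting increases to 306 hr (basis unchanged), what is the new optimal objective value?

Both cutting and paper are binding at x*.
Dual feasibility on the basic columns requires 5·y_cutting + 6·y_paper = 88, 4·y_cutting + 3·y_paper = 56.
Solving: y_cutting = 8, y_paper = 8.
Δz = y_cutting·Δb = 8 × (6) = 48, so new z* = 4848 + 48 = 4896.

4896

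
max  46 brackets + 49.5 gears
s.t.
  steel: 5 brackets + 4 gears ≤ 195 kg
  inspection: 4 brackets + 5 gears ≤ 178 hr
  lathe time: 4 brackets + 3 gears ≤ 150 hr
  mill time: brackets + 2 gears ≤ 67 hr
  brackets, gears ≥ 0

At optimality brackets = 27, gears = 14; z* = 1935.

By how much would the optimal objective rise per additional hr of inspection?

7.5

At the optimum: steel uses 191 of 195 (slack = 4); inspection uses 178 of 178 (binding); lathe time uses 150 of 150 (binding); mill time uses 55 of 67 (slack = 12).
Slack constraints have shadow price 0 (complementary slackness).
From A_Bᵀ y = c: 4·y_inspection + 4·y_lathe time = 46; 5·y_inspection + 3·y_lathe time = 49.5.
This yields shadow prices y_inspection = 7.5, y_lathe time = 4.
Shadow price of inspection = 7.5.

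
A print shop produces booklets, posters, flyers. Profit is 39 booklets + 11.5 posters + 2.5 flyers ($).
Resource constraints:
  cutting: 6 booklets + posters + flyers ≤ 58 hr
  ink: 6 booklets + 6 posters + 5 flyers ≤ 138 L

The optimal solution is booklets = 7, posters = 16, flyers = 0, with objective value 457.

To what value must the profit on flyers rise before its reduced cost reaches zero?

Check each constraint at x*: cutting 58/58 (tight); ink 138/138 (tight).
Dual feasibility on the basic columns requires 6·y_cutting + 6·y_ink = 39, 1·y_cutting + 6·y_ink = 11.5.
→ y_cutting = 5.5 and y_ink = 1.
flyers enters the basis when its profit ≥ yᵀa₃ = 5.5·1 + 1·5 = 10.5.

10.5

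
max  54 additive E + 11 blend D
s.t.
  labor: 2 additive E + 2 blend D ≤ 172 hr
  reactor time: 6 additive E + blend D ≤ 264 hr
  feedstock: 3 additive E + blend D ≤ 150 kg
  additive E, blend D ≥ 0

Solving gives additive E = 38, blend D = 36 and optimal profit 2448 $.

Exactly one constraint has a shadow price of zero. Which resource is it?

labor: 148/172 (slack 24)
reactor time: 264/264 (binding)
feedstock: 150/150 (binding)
By complementary slackness, a constraint with positive slack has shadow price 0 → labor.

labor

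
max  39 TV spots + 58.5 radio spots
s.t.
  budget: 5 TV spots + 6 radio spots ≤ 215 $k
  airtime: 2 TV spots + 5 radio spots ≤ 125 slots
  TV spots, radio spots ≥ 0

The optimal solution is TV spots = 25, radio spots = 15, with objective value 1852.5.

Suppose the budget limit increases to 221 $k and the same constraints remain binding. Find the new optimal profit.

1888.5

Both budget and airtime are binding at x*.
From A_Bᵀ y = c: 5·y_budget + 2·y_airtime = 39; 6·y_budget + 5·y_airtime = 58.5.
→ y_budget = 6 and y_airtime = 4.5.
Δz = y_budget·Δb = 6 × (6) = 36, so new z* = 1852.5 + 36 = 1888.5.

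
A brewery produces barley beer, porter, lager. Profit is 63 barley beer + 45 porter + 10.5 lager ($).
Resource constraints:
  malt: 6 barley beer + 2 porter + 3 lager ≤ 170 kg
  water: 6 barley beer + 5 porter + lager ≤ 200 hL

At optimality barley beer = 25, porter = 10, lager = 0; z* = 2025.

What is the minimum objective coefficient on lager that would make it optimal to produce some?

At the optimum: malt uses 170 of 170 (binding); water uses 200 of 200 (binding).
The binding rows give the dual system: 6·y_malt + 6·y_water = 63 and 2·y_malt + 5·y_water = 45.
→ y_malt = 2.5 and y_water = 8.
lager enters the basis when its profit ≥ yᵀa₃ = 2.5·3 + 8·1 = 15.5.

15.5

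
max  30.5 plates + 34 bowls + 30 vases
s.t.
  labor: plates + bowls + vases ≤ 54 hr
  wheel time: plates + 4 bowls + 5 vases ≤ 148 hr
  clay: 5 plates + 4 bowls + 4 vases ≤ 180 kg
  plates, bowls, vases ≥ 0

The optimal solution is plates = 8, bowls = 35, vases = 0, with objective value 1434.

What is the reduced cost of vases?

Check each constraint at x*: labor 43/54 (slack 11); wheel time 148/148 (tight); clay 180/180 (tight).
By complementary slackness, y = 0 for the non-binding constraint.
The binding rows give the dual system: 1·y_wheel time + 5·y_clay = 30.5 and 4·y_wheel time + 4·y_clay = 34.
Solving: y_wheel time = 3, y_clay = 5.5.
Reduced cost of vases: c₃ − yᵀa₃ = 30 − (3·5 + 5.5·4) = 30 − 37 = -7.

-7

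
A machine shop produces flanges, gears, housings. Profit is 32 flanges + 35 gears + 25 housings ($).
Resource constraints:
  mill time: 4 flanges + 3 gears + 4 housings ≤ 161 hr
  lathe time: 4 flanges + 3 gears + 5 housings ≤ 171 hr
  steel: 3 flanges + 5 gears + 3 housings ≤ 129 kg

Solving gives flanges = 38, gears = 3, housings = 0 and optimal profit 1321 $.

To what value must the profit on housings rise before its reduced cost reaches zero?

32

Check each constraint at x*: mill time 161/161 (tight); lathe time 161/171 (slack 10); steel 129/129 (tight).
By complementary slackness, y = 0 for the non-binding constraint.
Dual feasibility on the basic columns requires 4·y_mill time + 3·y_steel = 32, 3·y_mill time + 5·y_steel = 35.
This yields shadow prices y_mill time = 5, y_steel = 4.
housings enters the basis when its profit ≥ yᵀa₃ = 5·4 + 4·3 = 32.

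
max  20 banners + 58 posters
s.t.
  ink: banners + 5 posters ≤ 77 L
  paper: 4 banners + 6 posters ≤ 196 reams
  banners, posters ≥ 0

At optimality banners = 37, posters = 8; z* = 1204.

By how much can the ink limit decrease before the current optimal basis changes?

Binding constraints: ink, paper. The basis is B = [[1,5],[4,6]] with det -14.
Per unit decrease in ink, x* moves by d = (0.4286, -0.2857).
The basis stays optimal until posters reaches 0; allowable decrease = 28 L.

28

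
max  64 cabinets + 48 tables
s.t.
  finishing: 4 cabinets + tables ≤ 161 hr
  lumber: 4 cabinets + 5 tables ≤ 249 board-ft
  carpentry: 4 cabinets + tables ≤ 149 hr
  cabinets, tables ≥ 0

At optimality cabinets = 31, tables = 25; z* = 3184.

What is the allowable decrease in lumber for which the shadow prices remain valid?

100

Binding constraints: lumber, carpentry. The basis is B = [[4,5],[4,1]] with det -16.
Per unit decrease in lumber, x* moves by d = (0.0625, -0.25).
The basis stays optimal until tables reaches 0; allowable decrease = 100 board-ft.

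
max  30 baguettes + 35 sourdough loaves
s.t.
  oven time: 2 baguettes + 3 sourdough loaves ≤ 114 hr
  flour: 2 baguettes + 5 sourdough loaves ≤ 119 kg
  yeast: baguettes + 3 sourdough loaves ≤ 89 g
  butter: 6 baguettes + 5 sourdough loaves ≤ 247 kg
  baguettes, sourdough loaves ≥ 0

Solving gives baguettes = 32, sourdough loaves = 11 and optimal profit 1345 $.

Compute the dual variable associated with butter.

At the optimum: oven time uses 97 of 114 (slack = 17); flour uses 119 of 119 (binding); yeast uses 65 of 89 (slack = 24); butter uses 247 of 247 (binding).
Slack constraints have shadow price 0 (complementary slackness).
Dual feasibility on the basic columns requires 2·y_flour + 6·y_butter = 30, 5·y_flour + 5·y_butter = 35.
This yields shadow prices y_flour = 3, y_butter = 4.
Shadow price of butter = 4.

4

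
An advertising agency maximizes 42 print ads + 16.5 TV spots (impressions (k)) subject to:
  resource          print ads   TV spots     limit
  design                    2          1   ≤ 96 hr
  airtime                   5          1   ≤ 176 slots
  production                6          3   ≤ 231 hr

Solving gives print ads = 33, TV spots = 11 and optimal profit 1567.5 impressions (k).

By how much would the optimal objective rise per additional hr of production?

4.5

Binding: airtime and production. Non-binding: design (19 unused).
Since design is not tight, its dual is 0.
The binding rows give the dual system: 5·y_airtime + 6·y_production = 42 and 1·y_airtime + 3·y_production = 16.5.
Solving: y_airtime = 3, y_production = 4.5.
Shadow price of production = 4.5.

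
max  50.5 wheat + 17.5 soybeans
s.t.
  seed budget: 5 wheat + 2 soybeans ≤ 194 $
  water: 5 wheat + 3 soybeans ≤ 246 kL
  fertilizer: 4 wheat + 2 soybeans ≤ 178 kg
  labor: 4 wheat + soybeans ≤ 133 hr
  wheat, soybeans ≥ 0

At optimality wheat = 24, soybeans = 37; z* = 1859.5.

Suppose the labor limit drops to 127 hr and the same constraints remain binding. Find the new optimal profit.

1832.5

Binding: seed budget and labor. Non-binding: water (15 unused), fertilizer (8 unused).
Slack constraints have shadow price 0 (complementary slackness).
From A_Bᵀ y = c: 5·y_seed budget + 4·y_labor = 50.5; 2·y_seed budget + 1·y_labor = 17.5.
→ y_seed budget = 6.5 and y_labor = 4.5.
Δz = y_labor·Δb = 4.5 × (-6) = -27, so new z* = 1859.5 − 27 = 1832.5.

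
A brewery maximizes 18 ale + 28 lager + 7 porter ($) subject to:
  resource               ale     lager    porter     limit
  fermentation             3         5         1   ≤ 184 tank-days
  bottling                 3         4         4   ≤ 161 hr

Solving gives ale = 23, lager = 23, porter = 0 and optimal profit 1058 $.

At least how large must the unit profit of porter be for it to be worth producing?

Both fermentation and bottling are binding at x*.
The binding rows give the dual system: 3·y_fermentation + 3·y_bottling = 18 and 5·y_fermentation + 4·y_bottling = 28.
→ y_fermentation = 4 and y_bottling = 2.
porter enters the basis when its profit ≥ yᵀa₃ = 4·1 + 2·4 = 12.

12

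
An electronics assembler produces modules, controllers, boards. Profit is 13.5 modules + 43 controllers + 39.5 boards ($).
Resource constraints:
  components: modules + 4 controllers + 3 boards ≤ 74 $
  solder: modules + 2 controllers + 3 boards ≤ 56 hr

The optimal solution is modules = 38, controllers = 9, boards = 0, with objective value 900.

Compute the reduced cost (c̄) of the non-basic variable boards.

-1

At the optimum: components uses 74 of 74 (binding); solder uses 56 of 56 (binding).
From A_Bᵀ y = c: 1·y_components + 1·y_solder = 13.5; 4·y_components + 2·y_solder = 43.
→ y_components = 8 and y_solder = 5.5.
Reduced cost of boards: c₃ − yᵀa₃ = 39.5 − (8·3 + 5.5·3) = 39.5 − 40.5 = -1.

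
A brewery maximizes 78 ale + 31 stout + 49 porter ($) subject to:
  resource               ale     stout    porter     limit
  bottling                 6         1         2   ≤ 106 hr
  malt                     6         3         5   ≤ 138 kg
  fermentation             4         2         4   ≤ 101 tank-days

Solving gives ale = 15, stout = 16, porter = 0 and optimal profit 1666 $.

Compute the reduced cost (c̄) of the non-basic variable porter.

At the optimum: bottling uses 106 of 106 (binding); malt uses 138 of 138 (binding); fermentation uses 92 of 101 (slack = 9).
By complementary slackness, y = 0 for the non-binding constraint.
The binding rows give the dual system: 6·y_bottling + 6·y_malt = 78 and 1·y_bottling + 3·y_malt = 31.
→ y_bottling = 4 and y_malt = 9.
Reduced cost of porter: c₃ − yᵀa₃ = 49 − (4·2 + 9·5) = 49 − 53 = -4.

-4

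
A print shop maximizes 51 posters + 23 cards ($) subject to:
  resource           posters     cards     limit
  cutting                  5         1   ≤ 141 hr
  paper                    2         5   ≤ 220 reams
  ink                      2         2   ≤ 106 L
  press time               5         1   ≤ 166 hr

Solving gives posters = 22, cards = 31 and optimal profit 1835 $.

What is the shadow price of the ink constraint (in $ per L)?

Check each constraint at x*: cutting 141/141 (tight); paper 199/220 (slack 21); ink 106/106 (tight); press time 141/166 (slack 25).
By complementary slackness, y = 0 for the non-binding constraints.
From A_Bᵀ y = c: 5·y_cutting + 2·y_ink = 51; 1·y_cutting + 2·y_ink = 23.
This yields shadow prices y_cutting = 7, y_ink = 8.
Shadow price of ink = 8.

8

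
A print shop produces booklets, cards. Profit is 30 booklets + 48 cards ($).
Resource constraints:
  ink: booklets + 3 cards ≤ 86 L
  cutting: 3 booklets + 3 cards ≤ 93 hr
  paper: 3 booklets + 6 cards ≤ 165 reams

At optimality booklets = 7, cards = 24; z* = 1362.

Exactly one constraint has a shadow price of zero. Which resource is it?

ink

ink: 79/86 (slack 7)
cutting: 93/93 (binding)
paper: 165/165 (binding)
By complementary slackness, a constraint with positive slack has shadow price 0 → ink.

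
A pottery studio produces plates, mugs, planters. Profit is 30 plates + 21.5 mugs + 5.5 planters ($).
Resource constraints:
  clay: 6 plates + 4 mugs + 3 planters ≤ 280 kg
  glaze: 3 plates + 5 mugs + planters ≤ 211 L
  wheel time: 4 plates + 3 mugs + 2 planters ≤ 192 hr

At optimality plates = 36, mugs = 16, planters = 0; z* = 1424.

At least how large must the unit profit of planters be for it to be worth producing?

15

At the optimum: clay uses 280 of 280 (binding); glaze uses 188 of 211 (slack = 23); wheel time uses 192 of 192 (binding).
Since glaze is not tight, its dual is 0.
From A_Bᵀ y = c: 6·y_clay + 4·y_wheel time = 30; 4·y_clay + 3·y_wheel time = 21.5.
Solving: y_clay = 2, y_wheel time = 4.5.
planters enters the basis when its profit ≥ yᵀa₃ = 2·3 + 4.5·2 = 15.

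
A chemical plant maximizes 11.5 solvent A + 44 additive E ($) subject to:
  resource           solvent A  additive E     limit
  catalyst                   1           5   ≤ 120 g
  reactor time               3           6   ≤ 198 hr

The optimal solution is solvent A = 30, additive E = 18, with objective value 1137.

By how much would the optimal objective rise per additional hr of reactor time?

1.5

At the optimum: catalyst uses 120 of 120 (binding); reactor time uses 198 of 198 (binding).
From A_Bᵀ y = c: 1·y_catalyst + 3·y_reactor time = 11.5; 5·y_catalyst + 6·y_reactor time = 44.
Solving: y_catalyst = 7, y_reactor time = 1.5.
Shadow price of reactor time = 1.5.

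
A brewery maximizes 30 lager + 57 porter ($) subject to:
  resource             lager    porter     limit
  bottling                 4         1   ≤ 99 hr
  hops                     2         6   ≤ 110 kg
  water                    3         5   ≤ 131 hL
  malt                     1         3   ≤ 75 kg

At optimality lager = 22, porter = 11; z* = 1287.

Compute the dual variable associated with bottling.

At the optimum: bottling uses 99 of 99 (binding); hops uses 110 of 110 (binding); water uses 121 of 131 (slack = 10); malt uses 55 of 75 (slack = 20).
Slack constraints have shadow price 0 (complementary slackness).
The binding rows give the dual system: 4·y_bottling + 2·y_hops = 30 and 1·y_bottling + 6·y_hops = 57.
→ y_bottling = 3 and y_hops = 9.
Shadow price of bottling = 3.

3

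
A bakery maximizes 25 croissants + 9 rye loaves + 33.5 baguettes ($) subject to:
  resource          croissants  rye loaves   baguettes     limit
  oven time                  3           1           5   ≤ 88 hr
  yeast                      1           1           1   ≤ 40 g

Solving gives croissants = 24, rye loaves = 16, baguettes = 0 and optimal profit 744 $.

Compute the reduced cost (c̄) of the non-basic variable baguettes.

-7.5

Both oven time and yeast are binding at x*.
Dual feasibility on the basic columns requires 3·y_oven time + 1·y_yeast = 25, 1·y_oven time + 1·y_yeast = 9.
Solving: y_oven time = 8, y_yeast = 1.
Reduced cost of baguettes: c₃ − yᵀa₃ = 33.5 − (8·5 + 1·1) = 33.5 − 41 = -7.5.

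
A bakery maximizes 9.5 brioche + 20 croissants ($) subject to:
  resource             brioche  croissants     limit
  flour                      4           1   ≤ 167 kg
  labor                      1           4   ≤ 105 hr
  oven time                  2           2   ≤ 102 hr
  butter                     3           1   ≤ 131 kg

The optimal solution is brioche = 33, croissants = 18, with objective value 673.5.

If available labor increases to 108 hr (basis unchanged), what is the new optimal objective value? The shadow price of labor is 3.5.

684

Δb = 3, so new z* = 673.5 + (3.5)·(3) = 673.5 + 10.5 = 684.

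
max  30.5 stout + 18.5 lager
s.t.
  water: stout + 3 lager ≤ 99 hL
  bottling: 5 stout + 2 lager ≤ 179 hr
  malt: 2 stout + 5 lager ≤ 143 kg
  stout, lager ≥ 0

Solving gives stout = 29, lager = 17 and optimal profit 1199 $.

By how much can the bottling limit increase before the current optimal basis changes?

Binding constraints: bottling, malt. The basis is B = [[5,2],[2,5]] with det 21.
Per unit increase in bottling, x* moves by d = (0.2381, -0.0952).
The basis stays optimal until lager reaches 0; allowable increase = 178.5 hr.

178.5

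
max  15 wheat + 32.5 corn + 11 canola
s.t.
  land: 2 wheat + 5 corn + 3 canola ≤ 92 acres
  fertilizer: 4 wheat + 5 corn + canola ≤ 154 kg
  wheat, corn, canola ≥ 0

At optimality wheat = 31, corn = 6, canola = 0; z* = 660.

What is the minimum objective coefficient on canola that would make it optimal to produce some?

Check each constraint at x*: land 92/92 (tight); fertilizer 154/154 (tight).
The binding rows give the dual system: 2·y_land + 4·y_fertilizer = 15 and 5·y_land + 5·y_fertilizer = 32.5.
Solving: y_land = 5.5, y_fertilizer = 1.
canola enters the basis when its profit ≥ yᵀa₃ = 5.5·3 + 1·1 = 17.5.

17.5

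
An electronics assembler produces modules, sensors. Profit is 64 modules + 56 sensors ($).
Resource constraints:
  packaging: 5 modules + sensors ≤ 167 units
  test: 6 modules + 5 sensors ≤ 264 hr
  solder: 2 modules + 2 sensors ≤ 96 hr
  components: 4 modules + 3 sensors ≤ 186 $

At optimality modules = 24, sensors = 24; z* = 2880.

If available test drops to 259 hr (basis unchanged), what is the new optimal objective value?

2840

Check each constraint at x*: packaging 144/167 (slack 23); test 264/264 (tight); solder 96/96 (tight); components 168/186 (slack 18).
Slack constraints have shadow price 0 (complementary slackness).
From A_Bᵀ y = c: 6·y_test + 2·y_solder = 64; 5·y_test + 2·y_solder = 56.
Solving: y_test = 8, y_solder = 8.
Δz = y_test·Δb = 8 × (-5) = -40, so new z* = 2880 − 40 = 2840.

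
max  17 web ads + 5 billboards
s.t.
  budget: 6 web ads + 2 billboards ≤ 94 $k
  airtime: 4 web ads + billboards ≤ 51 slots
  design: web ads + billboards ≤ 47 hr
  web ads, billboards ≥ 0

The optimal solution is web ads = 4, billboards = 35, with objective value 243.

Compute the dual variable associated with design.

0

At the optimum: budget uses 94 of 94 (binding); airtime uses 51 of 51 (binding); design uses 39 of 47 (slack = 8).
Slack constraints have shadow price 0 (complementary slackness).
Dual feasibility on the basic columns requires 6·y_budget + 4·y_airtime = 17, 2·y_budget + 1·y_airtime = 5.
Solving: y_budget = 1.5, y_airtime = 2.
Shadow price of design = 0.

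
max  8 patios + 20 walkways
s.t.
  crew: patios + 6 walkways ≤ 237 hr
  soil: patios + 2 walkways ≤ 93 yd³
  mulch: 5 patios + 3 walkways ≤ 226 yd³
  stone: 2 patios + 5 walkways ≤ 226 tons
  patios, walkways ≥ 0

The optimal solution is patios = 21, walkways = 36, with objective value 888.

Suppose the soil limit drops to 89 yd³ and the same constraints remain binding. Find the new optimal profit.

At the optimum: crew uses 237 of 237 (binding); soil uses 93 of 93 (binding); mulch uses 213 of 226 (slack = 13); stone uses 222 of 226 (slack = 4).
Since mulch, stone are not tight, their duals are 0.
The binding rows give the dual system: 1·y_crew + 1·y_soil = 8 and 6·y_crew + 2·y_soil = 20.
→ y_crew = 1 and y_soil = 7.
Δz = y_soil·Δb = 7 × (-4) = -28, so new z* = 888 − 28 = 860.

860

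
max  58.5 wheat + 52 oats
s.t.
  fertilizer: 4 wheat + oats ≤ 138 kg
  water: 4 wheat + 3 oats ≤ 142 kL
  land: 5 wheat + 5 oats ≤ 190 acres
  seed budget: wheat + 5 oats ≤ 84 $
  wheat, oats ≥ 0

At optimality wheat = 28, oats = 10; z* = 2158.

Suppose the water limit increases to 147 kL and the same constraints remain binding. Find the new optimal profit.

Binding: water and land. Non-binding: fertilizer (16 unused), seed budget (6 unused).
Since fertilizer, seed budget are not tight, their duals are 0.
Dual feasibility on the basic columns requires 4·y_water + 5·y_land = 58.5, 3·y_water + 5·y_land = 52.
Solving: y_water = 6.5, y_land = 6.5.
Δz = y_water·Δb = 6.5 × (5) = 32.5, so new z* = 2158 + 32.5 = 2190.5.

2190.5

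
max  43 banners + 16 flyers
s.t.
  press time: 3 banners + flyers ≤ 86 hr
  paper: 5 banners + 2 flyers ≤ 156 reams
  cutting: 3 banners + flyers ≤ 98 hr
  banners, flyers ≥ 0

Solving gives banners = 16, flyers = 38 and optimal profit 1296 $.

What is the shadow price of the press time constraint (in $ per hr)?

At the optimum: press time uses 86 of 86 (binding); paper uses 156 of 156 (binding); cutting uses 86 of 98 (slack = 12).
By complementary slackness, y = 0 for the non-binding constraint.
From A_Bᵀ y = c: 3·y_press time + 5·y_paper = 43; 1·y_press time + 2·y_paper = 16.
Solving: y_press time = 6, y_paper = 5.
Shadow price of press time = 6.

6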